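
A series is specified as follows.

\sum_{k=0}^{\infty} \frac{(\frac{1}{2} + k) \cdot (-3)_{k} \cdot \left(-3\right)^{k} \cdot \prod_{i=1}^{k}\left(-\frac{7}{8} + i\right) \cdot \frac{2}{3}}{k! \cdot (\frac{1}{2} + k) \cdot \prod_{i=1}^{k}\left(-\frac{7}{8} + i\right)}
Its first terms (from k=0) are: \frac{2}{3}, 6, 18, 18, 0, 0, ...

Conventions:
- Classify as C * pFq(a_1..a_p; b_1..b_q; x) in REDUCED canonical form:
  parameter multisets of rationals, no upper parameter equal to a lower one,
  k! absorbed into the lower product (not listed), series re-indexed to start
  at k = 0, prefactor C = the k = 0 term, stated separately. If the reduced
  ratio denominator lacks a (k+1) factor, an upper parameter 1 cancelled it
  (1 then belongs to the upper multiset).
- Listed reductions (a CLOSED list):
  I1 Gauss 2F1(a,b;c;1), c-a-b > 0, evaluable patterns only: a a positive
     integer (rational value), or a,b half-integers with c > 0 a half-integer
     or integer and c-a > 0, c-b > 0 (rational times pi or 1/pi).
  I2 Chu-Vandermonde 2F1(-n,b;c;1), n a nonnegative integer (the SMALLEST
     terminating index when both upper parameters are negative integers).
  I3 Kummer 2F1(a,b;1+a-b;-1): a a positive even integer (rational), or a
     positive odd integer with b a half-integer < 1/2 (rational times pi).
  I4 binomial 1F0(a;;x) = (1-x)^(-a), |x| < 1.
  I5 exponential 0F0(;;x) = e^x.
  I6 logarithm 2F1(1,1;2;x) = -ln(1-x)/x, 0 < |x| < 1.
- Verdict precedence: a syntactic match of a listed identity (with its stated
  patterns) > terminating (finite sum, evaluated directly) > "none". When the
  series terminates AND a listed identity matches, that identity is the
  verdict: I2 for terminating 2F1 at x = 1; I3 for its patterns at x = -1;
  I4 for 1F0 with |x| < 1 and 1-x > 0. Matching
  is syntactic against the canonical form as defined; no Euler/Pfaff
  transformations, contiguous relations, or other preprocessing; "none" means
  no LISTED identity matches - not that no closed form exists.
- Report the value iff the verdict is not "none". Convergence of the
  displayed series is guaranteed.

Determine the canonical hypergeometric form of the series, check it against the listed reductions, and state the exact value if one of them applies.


Key observation: t_0 being \frac{2}{3}, the lower running product (C = 2/3, x = -3) is a rising factorial.
Term ratio: r(k) = -3 * (k-3) / [(k+1)] ; factor over Q: parameters, x = -3, and C = \frac{2}{3}.

x = -3 here; the reduced form reads 1F0, upper {-3}, lower {-}, C = \frac{2}{3}. Verdict: terminating. (-3)_k vanishes past k = 3, leaving a 4-term sum, computed directly. Hence: \frac{128}{3}.


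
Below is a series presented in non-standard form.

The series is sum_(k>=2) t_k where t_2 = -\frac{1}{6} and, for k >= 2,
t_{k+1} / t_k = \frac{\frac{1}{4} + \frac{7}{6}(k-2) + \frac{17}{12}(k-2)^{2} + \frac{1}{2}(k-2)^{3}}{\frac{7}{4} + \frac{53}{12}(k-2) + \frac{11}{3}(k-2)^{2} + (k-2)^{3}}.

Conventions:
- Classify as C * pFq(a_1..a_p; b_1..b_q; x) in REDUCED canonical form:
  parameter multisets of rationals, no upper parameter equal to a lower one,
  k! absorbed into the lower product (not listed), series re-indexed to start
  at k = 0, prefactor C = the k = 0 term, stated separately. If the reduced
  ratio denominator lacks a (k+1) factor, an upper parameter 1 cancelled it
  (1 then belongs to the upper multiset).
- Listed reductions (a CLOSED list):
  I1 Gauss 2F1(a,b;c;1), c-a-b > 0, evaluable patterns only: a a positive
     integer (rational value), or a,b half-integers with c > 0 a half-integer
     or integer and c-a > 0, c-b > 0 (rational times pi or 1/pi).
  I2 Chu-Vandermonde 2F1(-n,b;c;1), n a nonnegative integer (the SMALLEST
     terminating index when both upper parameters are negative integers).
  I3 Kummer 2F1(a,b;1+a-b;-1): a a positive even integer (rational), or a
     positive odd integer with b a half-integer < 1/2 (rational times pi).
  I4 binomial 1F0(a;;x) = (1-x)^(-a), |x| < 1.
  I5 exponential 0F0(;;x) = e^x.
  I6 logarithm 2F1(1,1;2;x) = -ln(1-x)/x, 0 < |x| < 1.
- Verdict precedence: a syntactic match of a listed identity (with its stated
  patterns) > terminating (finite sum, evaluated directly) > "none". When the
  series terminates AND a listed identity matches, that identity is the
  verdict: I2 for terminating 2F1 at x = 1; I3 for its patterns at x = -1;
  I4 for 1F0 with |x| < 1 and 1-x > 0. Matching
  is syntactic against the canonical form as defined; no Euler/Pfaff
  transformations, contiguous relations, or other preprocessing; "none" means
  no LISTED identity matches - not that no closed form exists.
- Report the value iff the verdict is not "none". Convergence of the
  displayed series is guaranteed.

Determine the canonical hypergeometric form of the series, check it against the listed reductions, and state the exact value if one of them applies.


The series (x = \frac{1}{2}) is 2F1: upper {\frac{1}{3}, 1}, lower {\frac{7}{6}}, prefactor -\frac{1}{6}. Verdict: none. A 2F1 with upper {\frac{1}{3}, 1} fits none of I1-I6 at x = \frac{1}{2}; the sum runs forever.

Key step: t_0 being -\frac{1}{6}, roots of the ratio polynomials (prefactor -1/6) are the negated parameters.
Step ratio: r(k) = \frac{1}{2} * (k+\frac{1}{3}) (k+1) / [(k+\frac{7}{6}) (k+1)] - poly over poly, x = \frac{1}{2} from leading terms; C = -\frac{1}{6} at k = 0.


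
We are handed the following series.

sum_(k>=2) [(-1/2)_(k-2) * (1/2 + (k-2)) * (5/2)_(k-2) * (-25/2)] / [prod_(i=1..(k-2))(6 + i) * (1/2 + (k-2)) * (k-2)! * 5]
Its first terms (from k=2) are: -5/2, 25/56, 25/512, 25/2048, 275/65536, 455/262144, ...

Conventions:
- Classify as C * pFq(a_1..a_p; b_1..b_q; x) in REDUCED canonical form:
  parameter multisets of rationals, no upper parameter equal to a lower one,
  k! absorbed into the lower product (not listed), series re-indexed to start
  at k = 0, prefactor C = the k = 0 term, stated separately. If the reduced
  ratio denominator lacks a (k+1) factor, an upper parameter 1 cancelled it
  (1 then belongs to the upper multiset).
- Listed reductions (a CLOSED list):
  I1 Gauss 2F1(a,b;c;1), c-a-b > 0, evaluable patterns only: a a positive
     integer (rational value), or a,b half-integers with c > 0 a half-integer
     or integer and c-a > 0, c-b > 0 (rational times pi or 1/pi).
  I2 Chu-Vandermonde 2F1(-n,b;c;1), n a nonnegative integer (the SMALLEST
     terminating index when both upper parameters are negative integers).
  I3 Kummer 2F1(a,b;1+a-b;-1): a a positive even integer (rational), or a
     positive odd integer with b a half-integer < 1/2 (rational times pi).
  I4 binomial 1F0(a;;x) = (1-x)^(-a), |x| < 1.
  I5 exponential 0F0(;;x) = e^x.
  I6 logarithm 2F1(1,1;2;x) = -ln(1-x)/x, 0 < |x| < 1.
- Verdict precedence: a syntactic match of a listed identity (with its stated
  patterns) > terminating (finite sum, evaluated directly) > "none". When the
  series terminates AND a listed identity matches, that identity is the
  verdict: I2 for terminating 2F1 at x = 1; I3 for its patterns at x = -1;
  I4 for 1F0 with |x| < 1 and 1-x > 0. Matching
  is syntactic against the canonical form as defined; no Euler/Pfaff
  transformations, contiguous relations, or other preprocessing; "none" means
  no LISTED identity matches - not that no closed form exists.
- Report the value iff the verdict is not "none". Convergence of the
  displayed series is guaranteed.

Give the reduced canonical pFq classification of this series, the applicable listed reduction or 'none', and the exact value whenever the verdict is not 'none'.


Key step: t_0 = -5/2 here, and the constant factors (prefactor -5/2) combine into one prefactor.
Consecutive-term ratio: r(k) = 1 * (k-1/2) (k+5/2) / [(k+7) (k+1)] ; factor over Q: parameters, x = 1, and C = -5/2.

Canonical form: C = -5/2 times 2F1 with upper {-1/2, 5/2}, lower {7}, x = 1. Verdict (x = 1): the half-integer Gauss pattern (I1) applies (x = 1; upper {-1/2, 5/2} half-integers, c = 7 in the evaluable pattern). Exact value: (-131072/21021) / pi.


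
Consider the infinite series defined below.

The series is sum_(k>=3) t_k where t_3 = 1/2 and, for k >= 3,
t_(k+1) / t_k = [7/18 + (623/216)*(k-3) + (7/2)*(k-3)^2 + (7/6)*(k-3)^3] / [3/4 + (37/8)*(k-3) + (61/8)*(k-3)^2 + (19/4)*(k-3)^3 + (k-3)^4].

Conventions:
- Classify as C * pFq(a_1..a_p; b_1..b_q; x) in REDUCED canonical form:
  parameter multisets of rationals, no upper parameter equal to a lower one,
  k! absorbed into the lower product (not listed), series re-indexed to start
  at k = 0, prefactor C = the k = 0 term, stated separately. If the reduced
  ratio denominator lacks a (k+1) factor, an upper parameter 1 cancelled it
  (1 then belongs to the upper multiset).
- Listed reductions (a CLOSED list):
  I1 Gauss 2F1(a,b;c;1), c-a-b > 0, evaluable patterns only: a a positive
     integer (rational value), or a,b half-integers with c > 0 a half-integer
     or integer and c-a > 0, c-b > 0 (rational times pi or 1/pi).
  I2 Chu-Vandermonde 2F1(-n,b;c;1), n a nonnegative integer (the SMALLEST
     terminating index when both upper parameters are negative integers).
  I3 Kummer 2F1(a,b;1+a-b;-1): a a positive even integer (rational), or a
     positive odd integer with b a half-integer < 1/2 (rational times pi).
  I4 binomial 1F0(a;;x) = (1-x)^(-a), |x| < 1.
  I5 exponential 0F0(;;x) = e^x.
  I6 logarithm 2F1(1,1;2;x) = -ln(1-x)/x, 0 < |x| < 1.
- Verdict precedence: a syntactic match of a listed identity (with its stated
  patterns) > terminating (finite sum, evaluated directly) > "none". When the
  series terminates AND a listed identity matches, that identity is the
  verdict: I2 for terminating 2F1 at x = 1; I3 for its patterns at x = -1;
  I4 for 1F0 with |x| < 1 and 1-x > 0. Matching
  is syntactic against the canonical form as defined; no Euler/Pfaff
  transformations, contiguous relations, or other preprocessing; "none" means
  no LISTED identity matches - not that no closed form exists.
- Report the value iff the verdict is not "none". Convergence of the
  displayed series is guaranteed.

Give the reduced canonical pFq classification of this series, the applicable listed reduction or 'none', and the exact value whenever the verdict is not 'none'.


Prefactor 1/2, argument 7/6: 2F2 with upper {1/6, 4/3} over lower {1/4, 2}. Verdict: no listed reduction: x = 7/6 and upper {1/6, 4/3} fail every I1-I6 pattern.

The tell: x = (7/6) and cancel k + 3/2 from the displayed ratio first; then prefactor 1/2.
Consecutive-term ratio: r(k) = (7/6) * (k+1/6) (k+4/3) / [(k+1/4) (k+2) (k+1)] - rational; roots negated = parameters, x = (7/6), C = 1/2.


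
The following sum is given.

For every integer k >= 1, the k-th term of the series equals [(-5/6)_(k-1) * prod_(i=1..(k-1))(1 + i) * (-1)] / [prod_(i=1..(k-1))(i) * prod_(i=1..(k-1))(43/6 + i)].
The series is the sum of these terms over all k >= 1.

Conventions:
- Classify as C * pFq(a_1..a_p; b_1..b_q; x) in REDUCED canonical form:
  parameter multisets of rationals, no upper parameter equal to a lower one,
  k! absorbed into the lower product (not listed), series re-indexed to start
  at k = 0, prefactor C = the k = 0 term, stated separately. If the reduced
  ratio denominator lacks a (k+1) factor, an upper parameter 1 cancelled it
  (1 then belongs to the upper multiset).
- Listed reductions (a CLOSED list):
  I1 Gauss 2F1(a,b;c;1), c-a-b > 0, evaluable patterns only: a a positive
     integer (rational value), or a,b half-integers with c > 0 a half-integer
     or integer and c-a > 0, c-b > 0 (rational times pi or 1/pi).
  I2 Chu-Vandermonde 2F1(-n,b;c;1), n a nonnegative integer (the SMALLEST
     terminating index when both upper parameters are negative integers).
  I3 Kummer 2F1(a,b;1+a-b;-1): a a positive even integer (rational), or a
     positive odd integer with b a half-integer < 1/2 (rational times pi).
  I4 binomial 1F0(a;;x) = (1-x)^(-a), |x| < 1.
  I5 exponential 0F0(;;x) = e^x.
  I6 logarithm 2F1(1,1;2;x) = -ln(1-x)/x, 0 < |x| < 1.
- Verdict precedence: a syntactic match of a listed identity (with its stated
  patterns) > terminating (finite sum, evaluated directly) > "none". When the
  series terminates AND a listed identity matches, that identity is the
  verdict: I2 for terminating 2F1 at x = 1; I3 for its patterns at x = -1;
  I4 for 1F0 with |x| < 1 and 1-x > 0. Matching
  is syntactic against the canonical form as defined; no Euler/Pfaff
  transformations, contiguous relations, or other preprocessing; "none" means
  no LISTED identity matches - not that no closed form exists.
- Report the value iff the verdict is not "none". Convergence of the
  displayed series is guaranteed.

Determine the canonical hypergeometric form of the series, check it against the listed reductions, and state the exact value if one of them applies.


Key step: t_0 being -1, the product of the first k integers (C = -1, x = 1) is k!.
Adjacent-term ratio: r(k) = 1 * (k-5/6) (k+2) / [(k+49/6) (k+1)] ; factor over Q: parameters, x = 1, and C = -1.

At argument 1: a 2F1 with upper {-5/6, 2}, lower {49/6}, scaled by C = -1. Verdict (x = 1): Gauss's theorem (I1) applies (x = 1: the Gamma ratio telescopes since c-a-b = 7 > 0 and a = 2 in Z>0). Exact value: -1591/2016.


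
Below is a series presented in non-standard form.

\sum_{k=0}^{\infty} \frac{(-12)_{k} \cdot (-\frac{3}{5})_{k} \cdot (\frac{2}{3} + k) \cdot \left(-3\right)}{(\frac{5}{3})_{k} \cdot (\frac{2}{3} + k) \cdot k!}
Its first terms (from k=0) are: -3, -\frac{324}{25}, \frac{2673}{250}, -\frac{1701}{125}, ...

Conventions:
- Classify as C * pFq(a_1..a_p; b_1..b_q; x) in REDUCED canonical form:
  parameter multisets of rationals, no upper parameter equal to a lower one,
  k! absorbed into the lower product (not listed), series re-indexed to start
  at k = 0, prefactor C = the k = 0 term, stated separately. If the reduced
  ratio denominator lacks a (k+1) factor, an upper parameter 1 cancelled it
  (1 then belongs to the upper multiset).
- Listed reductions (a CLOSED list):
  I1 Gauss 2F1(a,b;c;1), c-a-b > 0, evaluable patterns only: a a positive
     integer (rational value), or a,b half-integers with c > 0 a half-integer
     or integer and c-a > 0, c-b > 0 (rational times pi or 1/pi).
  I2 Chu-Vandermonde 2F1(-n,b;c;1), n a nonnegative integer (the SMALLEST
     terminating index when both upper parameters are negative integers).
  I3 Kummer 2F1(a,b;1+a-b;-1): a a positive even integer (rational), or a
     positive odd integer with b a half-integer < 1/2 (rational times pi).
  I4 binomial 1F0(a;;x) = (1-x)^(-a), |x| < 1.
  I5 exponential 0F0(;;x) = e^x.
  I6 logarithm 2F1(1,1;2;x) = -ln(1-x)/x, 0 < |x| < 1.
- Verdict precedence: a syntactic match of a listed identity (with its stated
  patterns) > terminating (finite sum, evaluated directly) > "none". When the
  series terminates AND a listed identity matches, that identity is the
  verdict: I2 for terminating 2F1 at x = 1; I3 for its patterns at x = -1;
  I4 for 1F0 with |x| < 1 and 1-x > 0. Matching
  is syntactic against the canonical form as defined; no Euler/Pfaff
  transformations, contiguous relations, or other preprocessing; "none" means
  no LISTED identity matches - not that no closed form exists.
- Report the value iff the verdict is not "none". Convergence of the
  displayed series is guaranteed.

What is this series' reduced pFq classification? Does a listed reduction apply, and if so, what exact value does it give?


Key observation: with t_0 = -3, striking the common factor k + 2/3 reduces the term (prefactor -3).
Adjacent-term ratio: r(k) = 1 * (k-12) (k-\frac{3}{5}) / [(k+\frac{5}{3}) (k+1)] - rational in k, leading ratio 1; with t_0 = -3, classification follows.

Canonical form: C = -3 times 2F1 with upper {-12, -\frac{3}{5}}, lower {\frac{5}{3}}, x = 1. Verdict at x = 1: the Chu-Vandermonde identity I2 matches (terminating 2F1 at x = 1 with n = 12, b = -3/5, c = \frac{5}{3}). Sum: -\frac{189484487035662}{16815185546875}.


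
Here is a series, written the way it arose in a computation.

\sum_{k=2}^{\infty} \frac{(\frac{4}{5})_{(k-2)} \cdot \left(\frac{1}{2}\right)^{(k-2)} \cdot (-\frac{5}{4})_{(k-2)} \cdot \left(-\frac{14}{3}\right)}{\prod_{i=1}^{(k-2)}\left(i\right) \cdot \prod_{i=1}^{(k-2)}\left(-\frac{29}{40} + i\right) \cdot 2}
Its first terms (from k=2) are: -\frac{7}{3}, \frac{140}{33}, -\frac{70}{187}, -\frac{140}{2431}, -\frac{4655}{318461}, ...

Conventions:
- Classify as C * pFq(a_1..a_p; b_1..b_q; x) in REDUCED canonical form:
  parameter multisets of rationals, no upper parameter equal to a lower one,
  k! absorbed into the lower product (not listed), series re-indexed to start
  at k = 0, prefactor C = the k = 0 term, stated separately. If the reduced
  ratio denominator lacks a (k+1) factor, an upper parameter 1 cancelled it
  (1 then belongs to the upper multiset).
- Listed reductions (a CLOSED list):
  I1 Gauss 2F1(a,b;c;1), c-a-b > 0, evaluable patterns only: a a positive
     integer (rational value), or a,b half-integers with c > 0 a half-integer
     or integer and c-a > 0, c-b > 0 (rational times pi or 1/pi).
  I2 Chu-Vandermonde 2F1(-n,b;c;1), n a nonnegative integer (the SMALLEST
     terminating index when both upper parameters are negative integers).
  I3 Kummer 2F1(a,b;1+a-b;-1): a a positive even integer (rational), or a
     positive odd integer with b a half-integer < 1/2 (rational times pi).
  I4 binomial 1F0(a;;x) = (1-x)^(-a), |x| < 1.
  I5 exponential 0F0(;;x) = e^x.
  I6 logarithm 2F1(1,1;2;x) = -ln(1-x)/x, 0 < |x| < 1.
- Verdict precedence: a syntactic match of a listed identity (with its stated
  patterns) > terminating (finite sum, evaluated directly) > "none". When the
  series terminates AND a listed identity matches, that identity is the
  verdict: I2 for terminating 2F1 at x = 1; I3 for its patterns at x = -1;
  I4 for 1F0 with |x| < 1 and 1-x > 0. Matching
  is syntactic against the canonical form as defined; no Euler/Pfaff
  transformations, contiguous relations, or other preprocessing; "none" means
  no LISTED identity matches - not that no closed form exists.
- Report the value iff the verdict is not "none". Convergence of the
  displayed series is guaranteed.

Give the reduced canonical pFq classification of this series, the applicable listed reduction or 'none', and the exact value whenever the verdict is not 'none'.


With C = -\frac{7}{3}: the canonical form is 2F1(-\frac{5}{4}, \frac{4}{5}; \frac{11}{40}; \frac{1}{2}). Verdict: none. Every listed pattern misses the 2F1 form at \frac{1}{2}, upper {-\frac{5}{4}, \frac{4}{5}}.

Key observation: with t_0 = -\frac{7}{3}, the constant factors (C = -7/3) combine into one prefactor.
Consecutive-term ratio: r(k) = \frac{1}{2} * (k-\frac{5}{4}) (k+\frac{4}{5}) / [(k+\frac{11}{40}) (k+1)] - rational in k, leading ratio \frac{1}{2}; with t_0 = -\frac{7}{3}, classification follows.


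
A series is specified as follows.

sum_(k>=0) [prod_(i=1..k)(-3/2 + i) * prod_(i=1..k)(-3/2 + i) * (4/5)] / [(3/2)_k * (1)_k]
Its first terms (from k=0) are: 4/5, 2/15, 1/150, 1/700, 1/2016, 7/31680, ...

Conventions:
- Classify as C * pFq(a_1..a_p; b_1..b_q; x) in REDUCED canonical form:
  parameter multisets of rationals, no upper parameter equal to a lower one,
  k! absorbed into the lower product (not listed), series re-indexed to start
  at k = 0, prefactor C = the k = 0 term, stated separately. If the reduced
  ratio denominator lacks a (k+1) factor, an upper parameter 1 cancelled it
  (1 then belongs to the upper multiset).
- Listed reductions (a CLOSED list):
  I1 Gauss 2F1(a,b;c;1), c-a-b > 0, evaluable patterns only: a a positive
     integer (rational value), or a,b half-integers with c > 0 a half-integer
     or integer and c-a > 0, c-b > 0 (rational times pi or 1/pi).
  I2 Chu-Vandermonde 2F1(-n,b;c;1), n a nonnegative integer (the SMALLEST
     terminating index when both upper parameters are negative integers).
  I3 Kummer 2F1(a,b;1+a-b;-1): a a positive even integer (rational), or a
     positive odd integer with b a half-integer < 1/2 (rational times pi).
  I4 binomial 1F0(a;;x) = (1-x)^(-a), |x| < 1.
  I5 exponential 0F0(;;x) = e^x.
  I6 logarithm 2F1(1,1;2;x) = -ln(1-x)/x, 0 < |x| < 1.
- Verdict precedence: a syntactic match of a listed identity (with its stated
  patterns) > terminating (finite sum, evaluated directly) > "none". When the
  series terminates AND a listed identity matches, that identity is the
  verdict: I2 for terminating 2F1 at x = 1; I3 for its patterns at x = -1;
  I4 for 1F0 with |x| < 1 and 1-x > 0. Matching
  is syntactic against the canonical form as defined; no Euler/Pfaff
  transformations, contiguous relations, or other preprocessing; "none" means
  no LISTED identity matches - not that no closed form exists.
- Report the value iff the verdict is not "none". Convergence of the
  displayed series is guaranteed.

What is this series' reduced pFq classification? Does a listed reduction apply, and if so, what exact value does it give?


Reduced: x = 1, 2F1, upper = {-1/2, -1/2}, lower = {3/2}, C = 4/5. Verdict at x = 1: Gauss's theorem I1 (half-integer case) matches (x = 1; upper {-1/2, -1/2} half-integers, c = 3/2 in the evaluable pattern). Hence: (3/10) * pi.

The tell: from the first term 4/5: the running product (prefactor 4/5) telescopes to a rising factorial.
Term ratio: r(k) = 1 * (k-1/2) (k-1/2) / [(k+3/2) (k+1)] ; factor over Q: parameters, x = 1, and C = 4/5.


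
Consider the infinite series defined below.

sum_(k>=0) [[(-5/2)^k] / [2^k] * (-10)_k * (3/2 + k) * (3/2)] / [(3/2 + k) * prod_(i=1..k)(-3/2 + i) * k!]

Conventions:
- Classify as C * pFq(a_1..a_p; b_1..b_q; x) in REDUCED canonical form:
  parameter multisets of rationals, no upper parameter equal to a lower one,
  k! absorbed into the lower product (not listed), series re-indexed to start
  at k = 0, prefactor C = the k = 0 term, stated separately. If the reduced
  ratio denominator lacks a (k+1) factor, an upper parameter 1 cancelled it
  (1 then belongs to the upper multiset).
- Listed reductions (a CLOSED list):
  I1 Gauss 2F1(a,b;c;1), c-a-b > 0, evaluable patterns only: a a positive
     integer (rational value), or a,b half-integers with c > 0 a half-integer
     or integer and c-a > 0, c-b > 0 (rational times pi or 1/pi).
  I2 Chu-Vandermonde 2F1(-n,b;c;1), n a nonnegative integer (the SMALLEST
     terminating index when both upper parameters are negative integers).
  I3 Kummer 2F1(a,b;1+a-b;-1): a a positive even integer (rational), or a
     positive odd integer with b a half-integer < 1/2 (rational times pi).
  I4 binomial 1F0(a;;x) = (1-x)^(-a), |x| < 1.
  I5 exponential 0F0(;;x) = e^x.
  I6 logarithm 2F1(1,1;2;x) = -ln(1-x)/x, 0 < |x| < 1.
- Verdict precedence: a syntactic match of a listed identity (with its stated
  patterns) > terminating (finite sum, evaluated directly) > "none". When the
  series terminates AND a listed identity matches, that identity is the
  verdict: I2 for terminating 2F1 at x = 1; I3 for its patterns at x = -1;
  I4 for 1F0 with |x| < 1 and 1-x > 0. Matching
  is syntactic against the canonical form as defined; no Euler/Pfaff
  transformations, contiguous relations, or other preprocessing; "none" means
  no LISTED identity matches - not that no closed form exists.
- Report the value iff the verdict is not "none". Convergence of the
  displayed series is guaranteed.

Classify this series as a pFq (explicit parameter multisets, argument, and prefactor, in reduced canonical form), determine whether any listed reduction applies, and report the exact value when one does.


The series (x = -5/4) is 1F1: upper {-10}, lower {-1/2}, prefactor 3/2. Verdict: terminating. (-10)_k vanishes past k = 10, leaving a 11-term sum, computed directly. Hence: -834325363259/313657344.

Key observation: with t_0 = 3/2, the two k-th powers (C = 3/2, x = -5/4) combine into one argument.
Consecutive-term ratio: r(k) = (-5/4) * (k-10) / [(k-1/2) (k+1)] - rational in k, leading ratio (-5/4); with t_0 = 3/2, classification follows.


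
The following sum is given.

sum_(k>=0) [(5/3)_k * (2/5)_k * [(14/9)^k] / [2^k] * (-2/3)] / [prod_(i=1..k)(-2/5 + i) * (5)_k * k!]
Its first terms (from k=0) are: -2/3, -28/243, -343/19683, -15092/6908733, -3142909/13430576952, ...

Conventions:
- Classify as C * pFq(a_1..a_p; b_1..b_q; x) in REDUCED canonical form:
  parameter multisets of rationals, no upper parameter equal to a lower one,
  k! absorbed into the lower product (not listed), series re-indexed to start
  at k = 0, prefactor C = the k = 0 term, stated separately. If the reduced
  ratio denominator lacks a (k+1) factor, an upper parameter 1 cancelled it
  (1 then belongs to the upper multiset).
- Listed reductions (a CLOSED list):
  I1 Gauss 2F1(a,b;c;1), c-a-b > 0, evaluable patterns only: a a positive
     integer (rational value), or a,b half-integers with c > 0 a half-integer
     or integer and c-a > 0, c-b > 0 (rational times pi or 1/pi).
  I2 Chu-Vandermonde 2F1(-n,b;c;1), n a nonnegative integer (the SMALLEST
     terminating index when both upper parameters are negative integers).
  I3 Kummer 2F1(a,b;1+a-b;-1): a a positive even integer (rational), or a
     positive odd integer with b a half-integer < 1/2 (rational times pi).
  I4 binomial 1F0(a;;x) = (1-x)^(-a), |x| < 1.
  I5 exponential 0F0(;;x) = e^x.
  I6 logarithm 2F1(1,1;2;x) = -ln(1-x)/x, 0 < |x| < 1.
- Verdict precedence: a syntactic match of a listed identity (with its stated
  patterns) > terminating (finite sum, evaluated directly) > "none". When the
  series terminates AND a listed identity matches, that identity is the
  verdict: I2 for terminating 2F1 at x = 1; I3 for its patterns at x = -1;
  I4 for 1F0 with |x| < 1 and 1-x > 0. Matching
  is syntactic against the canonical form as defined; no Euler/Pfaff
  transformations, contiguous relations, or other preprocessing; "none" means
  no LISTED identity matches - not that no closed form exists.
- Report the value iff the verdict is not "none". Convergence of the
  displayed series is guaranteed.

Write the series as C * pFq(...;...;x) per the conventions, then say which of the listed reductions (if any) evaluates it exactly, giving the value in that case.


The series (x = 7/9) is 2F2: upper {2/5, 5/3}, lower {3/5, 5}, prefactor -2/3. Verdict: none. No listed pattern accepts 2F2(2/5, 5/3; 3/5, 5; 7/9).

The tell: t_0 = -2/3 here, and the two k-th powers (C = -2/3, x = 7/9) combine into one argument.
Adjacent-term ratio: r(k) = (7/9) * (k+2/5) (k+5/3) / [(k+3/5) (k+5) (k+1)] - poly over poly, x = (7/9) from leading terms; C = -2/3 at k = 0.


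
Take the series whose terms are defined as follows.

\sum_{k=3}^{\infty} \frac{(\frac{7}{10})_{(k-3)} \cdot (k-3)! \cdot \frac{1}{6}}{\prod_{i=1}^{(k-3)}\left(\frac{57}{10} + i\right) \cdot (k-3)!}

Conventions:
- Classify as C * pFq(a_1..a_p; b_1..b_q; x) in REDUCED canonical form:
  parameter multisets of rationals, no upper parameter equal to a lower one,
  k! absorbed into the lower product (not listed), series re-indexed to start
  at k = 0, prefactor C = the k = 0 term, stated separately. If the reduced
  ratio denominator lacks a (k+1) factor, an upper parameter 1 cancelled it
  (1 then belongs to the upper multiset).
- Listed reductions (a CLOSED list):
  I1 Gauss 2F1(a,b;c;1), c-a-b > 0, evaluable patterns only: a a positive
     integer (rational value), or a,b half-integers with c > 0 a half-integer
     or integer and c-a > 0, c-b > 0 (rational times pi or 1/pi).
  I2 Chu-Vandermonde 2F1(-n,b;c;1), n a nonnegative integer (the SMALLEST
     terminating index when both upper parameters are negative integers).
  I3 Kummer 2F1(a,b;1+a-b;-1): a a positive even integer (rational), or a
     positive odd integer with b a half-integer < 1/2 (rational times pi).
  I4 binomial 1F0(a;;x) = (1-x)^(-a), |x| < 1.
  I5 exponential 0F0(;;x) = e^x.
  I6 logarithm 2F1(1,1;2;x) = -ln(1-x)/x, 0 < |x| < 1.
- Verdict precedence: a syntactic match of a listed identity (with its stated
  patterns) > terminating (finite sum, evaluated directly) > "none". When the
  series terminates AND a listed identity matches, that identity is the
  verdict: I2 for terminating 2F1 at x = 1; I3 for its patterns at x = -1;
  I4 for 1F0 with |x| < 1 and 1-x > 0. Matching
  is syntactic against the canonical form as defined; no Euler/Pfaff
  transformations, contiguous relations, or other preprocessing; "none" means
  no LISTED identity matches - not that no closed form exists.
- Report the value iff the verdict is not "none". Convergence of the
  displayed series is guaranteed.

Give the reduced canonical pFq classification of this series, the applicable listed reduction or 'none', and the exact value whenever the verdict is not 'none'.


Canonical form: C = \frac{1}{6} times 2F1 with upper {\frac{7}{10}, 1}, lower {\frac{67}{10}}, x = 1. Verdict: Gauss's theorem (I1) matches (x = 1: the Gamma ratio telescopes since c-a-b = 5 > 0 and a = 1 in Z>0). Exact value: \frac{19}{100}.

Structural cue: t_0 being \frac{1}{6}, the factorial ratio (C = 1/6, x = 1) (k+a-1)!/(a-1)! is a rising factorial (a)_k.
Step ratio: r(k) = 1 * (k+\frac{7}{10}) (k+1) / [(k+\frac{67}{10}) (k+1)] - rational; roots negated = parameters, x = 1, C = \frac{1}{6}.


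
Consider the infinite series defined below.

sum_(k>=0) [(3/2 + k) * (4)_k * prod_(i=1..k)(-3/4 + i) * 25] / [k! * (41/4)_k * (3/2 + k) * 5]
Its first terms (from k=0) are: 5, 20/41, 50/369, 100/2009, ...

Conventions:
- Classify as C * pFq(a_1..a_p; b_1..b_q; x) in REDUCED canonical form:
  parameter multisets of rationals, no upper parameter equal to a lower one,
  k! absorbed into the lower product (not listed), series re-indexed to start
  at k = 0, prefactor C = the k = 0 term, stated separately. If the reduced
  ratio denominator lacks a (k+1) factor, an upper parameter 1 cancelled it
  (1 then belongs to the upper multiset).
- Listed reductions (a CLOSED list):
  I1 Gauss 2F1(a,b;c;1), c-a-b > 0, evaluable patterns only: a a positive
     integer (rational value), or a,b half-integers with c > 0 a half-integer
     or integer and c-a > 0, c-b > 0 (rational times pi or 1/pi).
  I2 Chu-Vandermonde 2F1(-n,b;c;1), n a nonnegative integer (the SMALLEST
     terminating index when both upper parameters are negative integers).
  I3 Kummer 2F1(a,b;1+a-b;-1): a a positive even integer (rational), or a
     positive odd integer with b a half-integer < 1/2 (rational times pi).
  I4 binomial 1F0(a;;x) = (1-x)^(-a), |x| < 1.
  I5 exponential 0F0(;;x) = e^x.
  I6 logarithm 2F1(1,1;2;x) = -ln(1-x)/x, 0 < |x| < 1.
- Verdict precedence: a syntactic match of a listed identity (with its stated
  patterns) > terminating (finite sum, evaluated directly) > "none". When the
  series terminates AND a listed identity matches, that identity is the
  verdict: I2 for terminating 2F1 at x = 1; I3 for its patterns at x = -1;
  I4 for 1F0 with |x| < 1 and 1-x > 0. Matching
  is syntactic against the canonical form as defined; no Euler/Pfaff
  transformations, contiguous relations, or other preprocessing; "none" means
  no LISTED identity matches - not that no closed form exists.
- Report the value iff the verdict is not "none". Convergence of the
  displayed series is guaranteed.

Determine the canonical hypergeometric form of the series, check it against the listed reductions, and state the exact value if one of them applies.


Prefactor 5, argument 1: 2F1 with upper {1/4, 4} over lower {41/4}. Verdict at x = 1: the Gauss summation I1 matches (x = 1: the Gamma ratio telescopes since c-a-b = 6 > 0 and a = 4 in Z>0). Hence: 1475375/258048.

The tell: with t_0 = 5, the running product (C = 5, x = 1) telescopes to a rising factorial.
Adjacent-term ratio: r(k) = 1 * (k+1/4) (k+4) / [(k+41/4) (k+1)] ; factor over Q: parameters, x = 1, and C = 5.


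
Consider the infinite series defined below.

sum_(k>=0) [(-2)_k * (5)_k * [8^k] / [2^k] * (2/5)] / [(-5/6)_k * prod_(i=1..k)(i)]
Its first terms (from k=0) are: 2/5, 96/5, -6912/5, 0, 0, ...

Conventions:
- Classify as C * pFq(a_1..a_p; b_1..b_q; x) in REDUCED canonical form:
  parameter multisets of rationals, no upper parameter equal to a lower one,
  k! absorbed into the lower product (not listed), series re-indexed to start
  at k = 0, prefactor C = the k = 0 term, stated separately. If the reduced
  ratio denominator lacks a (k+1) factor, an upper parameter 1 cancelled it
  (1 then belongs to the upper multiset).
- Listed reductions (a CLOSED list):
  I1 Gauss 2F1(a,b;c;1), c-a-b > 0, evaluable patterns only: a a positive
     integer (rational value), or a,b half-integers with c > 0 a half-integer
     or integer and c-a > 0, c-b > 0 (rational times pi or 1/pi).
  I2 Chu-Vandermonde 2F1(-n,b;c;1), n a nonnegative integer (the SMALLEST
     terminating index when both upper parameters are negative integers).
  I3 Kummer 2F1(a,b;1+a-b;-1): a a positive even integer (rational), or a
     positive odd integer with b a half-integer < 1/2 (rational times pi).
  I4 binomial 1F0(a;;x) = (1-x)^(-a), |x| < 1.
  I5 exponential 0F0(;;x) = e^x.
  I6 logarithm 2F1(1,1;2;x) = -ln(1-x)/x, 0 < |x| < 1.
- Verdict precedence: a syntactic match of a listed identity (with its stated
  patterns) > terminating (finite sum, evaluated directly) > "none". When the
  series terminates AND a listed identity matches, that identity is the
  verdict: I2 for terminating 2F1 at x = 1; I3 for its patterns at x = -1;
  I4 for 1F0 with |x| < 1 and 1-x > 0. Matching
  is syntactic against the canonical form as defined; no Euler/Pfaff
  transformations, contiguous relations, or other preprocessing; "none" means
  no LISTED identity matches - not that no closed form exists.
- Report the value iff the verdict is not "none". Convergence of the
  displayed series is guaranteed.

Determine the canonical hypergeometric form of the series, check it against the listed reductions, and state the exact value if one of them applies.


Prefactor 2/5, argument 4: 2F1 with upper {-2, 5} over lower {-5/6}. Verdict: terminating. With -2 upstairs the series is a 3-term polynomial sum; evaluated term by term. Exact value: -6814/5.

First insight: with t_0 = 2/5, the product of the first k integers (C = 2/5, x = 4) is k!.
Ratio: r(k) = 4 * (k-2) (k+5) / [(k-5/6) (k+1)] - rational in k. x = 4; t_0 = 2/5; negate the roots.


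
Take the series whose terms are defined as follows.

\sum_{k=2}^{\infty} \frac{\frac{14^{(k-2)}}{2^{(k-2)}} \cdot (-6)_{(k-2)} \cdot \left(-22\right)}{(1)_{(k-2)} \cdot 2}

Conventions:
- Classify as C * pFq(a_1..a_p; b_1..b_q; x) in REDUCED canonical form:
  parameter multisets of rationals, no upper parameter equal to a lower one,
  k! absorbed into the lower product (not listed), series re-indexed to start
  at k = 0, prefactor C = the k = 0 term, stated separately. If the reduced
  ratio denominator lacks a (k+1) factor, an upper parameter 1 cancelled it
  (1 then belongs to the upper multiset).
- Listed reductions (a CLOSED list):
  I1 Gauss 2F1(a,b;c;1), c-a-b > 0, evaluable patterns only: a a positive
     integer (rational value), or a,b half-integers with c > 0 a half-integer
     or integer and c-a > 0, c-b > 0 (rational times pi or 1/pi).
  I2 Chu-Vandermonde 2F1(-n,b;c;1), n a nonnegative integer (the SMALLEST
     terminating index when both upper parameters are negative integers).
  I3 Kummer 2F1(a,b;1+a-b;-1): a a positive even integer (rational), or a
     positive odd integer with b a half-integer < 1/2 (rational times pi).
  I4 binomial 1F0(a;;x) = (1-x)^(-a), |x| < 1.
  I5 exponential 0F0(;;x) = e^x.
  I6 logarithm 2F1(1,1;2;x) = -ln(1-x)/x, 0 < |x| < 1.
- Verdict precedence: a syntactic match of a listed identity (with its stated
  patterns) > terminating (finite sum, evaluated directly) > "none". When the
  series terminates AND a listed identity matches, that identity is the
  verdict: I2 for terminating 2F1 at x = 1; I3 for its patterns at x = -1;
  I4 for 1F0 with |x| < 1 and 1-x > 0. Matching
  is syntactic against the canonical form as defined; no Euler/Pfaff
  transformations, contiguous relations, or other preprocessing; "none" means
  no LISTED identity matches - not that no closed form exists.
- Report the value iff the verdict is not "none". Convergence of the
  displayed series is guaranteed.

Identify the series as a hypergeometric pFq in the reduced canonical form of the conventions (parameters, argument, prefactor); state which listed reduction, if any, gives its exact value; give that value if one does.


This is -11 * 1F0(-6; -; 7) in reduced canonical form. Verdict: terminating - no listed pattern fits, but -6 in the upper list cuts the series at k = 6; direct evaluation. Value: -513216.

Structural cue: x = 7 and the constant factors (C = -11, x = 7) combine into one prefactor.
Step ratio: r(k) = 7 * (k-6) / [(k+1)] - poly over poly, x = 7 from leading terms; C = -11 at k = 0.


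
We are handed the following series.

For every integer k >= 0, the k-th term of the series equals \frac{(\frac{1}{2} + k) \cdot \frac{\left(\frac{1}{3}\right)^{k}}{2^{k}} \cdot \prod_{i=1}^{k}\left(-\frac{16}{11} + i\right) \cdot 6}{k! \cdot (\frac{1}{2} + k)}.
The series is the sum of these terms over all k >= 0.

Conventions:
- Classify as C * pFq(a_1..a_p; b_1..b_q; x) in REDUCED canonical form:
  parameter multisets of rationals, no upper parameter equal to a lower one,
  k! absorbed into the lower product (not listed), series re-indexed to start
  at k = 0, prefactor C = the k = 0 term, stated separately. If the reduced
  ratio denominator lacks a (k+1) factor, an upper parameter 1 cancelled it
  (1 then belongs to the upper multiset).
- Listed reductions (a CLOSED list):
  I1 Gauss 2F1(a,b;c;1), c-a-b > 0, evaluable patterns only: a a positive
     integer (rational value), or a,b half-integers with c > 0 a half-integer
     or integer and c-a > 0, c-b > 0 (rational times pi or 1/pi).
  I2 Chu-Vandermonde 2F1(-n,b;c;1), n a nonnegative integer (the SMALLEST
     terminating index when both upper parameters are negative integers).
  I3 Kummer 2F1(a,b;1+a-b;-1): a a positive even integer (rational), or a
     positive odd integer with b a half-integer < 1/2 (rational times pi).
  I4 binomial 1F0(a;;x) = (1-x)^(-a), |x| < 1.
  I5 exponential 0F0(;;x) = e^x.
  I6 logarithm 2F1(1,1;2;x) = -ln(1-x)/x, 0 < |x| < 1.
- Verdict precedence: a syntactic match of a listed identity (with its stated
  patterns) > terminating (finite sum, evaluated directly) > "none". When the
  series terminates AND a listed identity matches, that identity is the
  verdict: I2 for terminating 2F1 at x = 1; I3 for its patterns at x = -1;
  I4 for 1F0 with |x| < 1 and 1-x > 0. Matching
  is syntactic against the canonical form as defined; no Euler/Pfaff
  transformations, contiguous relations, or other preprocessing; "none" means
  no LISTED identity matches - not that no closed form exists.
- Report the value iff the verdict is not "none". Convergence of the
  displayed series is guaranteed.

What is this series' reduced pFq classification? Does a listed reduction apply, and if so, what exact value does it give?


Classification (C = 6): 1F0 with upper {-\frac{5}{11}}, lower {-}, argument x = \frac{1}{6}. Verdict at x = \frac{1}{6}: binomial (I4) matches (the 1F0 binomial series: exponent 5/11, x = \frac{1}{6}). Exact value: 6 \cdot \left(\frac{5}{6}\right)^{\frac{5}{11}}.

The tell: x = \frac{1}{6} and the running product (C = 6, x = 1/6) telescopes to a rising factorial.
Ratio: r(k) = \frac{1}{6} * (k-\frac{5}{11}) / [(k+1)] - poly over poly, x = \frac{1}{6} from leading terms; C = 6 at k = 0.


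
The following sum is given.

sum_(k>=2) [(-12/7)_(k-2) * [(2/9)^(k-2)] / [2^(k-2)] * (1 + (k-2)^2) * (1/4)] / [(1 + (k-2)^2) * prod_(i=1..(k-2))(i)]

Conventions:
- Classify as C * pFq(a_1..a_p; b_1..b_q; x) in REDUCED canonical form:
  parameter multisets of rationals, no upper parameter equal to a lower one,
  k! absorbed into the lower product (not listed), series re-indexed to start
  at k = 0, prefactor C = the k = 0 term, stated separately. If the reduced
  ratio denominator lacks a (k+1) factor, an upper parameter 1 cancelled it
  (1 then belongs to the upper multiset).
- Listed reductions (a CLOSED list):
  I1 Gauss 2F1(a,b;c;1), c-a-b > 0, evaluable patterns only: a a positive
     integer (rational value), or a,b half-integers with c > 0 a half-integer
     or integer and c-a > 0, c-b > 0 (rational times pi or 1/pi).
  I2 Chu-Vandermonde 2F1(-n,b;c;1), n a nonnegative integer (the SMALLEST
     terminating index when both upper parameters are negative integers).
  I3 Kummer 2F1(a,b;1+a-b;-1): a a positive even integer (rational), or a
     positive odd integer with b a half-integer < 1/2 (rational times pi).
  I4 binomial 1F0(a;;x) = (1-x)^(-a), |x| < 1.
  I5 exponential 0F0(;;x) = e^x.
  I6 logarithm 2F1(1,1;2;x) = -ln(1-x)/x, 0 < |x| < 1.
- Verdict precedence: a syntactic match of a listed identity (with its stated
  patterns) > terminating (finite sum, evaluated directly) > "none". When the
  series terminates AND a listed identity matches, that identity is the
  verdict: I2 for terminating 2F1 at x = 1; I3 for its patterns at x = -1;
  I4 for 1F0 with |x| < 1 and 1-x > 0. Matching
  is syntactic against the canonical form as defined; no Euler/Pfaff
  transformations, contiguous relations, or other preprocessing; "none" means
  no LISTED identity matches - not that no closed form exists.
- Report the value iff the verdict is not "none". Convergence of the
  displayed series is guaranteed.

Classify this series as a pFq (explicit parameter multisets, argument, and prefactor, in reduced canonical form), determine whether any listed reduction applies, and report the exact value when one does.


Classification (C = 1/4): 1F0 with upper {-12/7}, lower {-}, argument x = 1/9. Verdict: this is the I4 binomial reduction (the 1F0 binomial series: exponent 12/7, x = 1/9). Sum: (1/4) * (8/9)^(12/7).

First insight: t_0 being 1/4, the product of the first k integers (C = 1/4) is k!.
Step ratio: r(k) = (1/9) * (k-12/7) / [(k+1)] - rational in k, leading ratio (1/9); with t_0 = 1/4, classification follows.
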